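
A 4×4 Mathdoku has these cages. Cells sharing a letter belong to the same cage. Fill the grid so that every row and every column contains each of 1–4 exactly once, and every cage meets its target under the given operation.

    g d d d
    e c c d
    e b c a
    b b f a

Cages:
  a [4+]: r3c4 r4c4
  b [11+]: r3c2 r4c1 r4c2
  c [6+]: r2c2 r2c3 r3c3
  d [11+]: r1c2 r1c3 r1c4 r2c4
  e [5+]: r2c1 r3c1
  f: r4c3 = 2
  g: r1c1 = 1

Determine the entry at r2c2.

1

G is a freebie; hence r1c1 = 1.
The 3 cells of cage b must have sum 11, leaving r3c2 = 4.
Cage b has sum 11, leaving r4c1 = 4.
Cage b has sum 11, which forces r4c2 = 3.
Cage f is given, so r4c3 = 2.
Row 4 now contains 3; hence r4c4 = 1.
Column 2 now contains 3; hence r1c2 = 2.
Column 2 already has 2, so r2c2 = 1.
Cage d needs sum 11; hence r2c4 = 2.
Column 4 now contains 1, which forces r3c4 = 3.
The 4 cells of cage d must have sum 11, leaving r1c3 = 3.
3 is placed in column 4; hence r1c4 = 4.
Row 2 now contains 2, leaving r2c1 = 3.
Cage c has sum 6, so r2c3 = 4.
Row 3 already has 3, which forces r3c1 = 2.
Row 3 already has 3, which forces r3c3 = 1.
Filled in: 1 2 3 4 / 3 1 4 2 / 2 4 1 3 / 4 3 2 1.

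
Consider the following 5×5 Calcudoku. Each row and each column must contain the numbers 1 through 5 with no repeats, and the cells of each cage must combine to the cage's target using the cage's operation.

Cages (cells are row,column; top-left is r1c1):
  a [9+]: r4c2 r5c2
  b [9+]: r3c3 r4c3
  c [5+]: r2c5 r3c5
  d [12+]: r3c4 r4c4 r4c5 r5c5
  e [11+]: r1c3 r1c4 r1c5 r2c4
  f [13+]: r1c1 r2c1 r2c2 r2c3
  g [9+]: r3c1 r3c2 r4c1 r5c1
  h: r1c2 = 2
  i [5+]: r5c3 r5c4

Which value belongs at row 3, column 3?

5

H is a freebie, which forces r1c2 = 2.
In row 2, 5 can only go at r2c1, so r2c1 = 5.
The only place for 4 in row 2 is r2c5.
Cage c needs two cells with sum 5, which forces r3c5 = 1.
The 4 cells of cage g must have sum 9, which forces r3c1 = 2.
Row 3 already has 1, so r3c2 = 3.
Cage f needs sum 13; hence r1c1 = 4.
Column 2 now contains 3; hence r2c2 = 1.
Cage f needs sum 13, so r2c3 = 3.
Row 2 now contains 3, so r2c4 = 2.
Column 3 now contains 3, so r1c3 = 1.
Cage d needs sum 12, so r3c4 = 4.
Cage d has sum 12, leaving r4c5 = 2.
1 is placed in column 3, leaving r5c3 = 2.
Column 4 now contains 4, leaving r5c4 = 3.
Row 5 now contains 3, leaving r5c5 = 5.
Column 4 now contains 3, so r1c4 = 5.
Column 5 now contains 5, which forces r1c5 = 3.
4 is placed in row 3, which forces r3c3 = 5.
The 4 cells of cage g must have sum 9, which forces r4c1 = 3.
The two cells of cage a must have sum 9, which forces r4c2 = 5.
The two cells of cage b must have sum 9, so r4c3 = 4.
Column 4 now contains 3, so r4c4 = 1.
Row 5 now contains 3, which forces r5c1 = 1.
Row 5 already has 5, which forces r5c2 = 4.
The full grid is 4 2 1 5 3 / 5 1 3 2 4 / 2 3 5 4 1 / 3 5 4 1 2 / 1 4 2 3 5.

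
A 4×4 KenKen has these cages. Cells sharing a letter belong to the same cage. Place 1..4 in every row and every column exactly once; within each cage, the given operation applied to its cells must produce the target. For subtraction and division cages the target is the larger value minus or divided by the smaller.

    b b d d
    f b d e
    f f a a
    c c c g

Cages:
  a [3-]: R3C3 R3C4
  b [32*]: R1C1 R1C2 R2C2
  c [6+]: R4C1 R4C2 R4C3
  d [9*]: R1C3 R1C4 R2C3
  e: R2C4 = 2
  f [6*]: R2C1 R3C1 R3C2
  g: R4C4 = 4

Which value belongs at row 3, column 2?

3

The 3 cells of cage b must have product 32, leaving R1C1 = 4.
Cage b needs product 32, so R1C2 = 2.
The 3 cells of cage d must have product 9; hence R1C3 = 1.
The 3 cells of cage d must have product 9, which forces R1C4 = 3.
Cage b needs product 32, leaving R2C2 = 4.
Cage d has product 9, so R2C3 = 3.
Cage e is given, which forces R2C4 = 2.
1 is placed in column 3; hence R3C3 = 4.
Row 3 already has 4; hence R3C4 = 1.
Column 3 already has 3, which forces R4C3 = 2.
G is a freebie; hence R4C4 = 4.
Row 2 now contains 2, which forces R2C1 = 1.
The 3 cells of cage f must have product 6; hence R3C1 = 2.
Row 3 now contains 1, which forces R3C2 = 3.
1 is placed in column 1; hence R4C1 = 3.
Column 2 already has 3, so R4C2 = 1.
The full grid is 4 2 1 3 / 1 4 3 2 / 2 3 4 1 / 3 1 2 4.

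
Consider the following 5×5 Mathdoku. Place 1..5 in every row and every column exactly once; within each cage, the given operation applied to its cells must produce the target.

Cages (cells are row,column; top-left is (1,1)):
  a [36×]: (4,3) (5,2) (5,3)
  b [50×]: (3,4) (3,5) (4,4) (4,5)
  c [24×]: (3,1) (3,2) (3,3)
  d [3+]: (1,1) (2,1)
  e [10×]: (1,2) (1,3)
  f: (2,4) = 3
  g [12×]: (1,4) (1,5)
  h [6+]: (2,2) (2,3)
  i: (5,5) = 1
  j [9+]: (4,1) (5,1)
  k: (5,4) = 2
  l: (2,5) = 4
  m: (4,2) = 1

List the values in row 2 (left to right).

Cage f is given, which forces (2,4) = 3.
Cage l is a single given cell, so (2,5) = 4.
M is a freebie; hence (4,2) = 1.
The 3 cells of cage a must have product 36, so (4,3) = 3.
Cage a has product 36, which forces (5,2) = 3.
The 3 cells of cage a must have product 36; hence (5,3) = 4.
K is a freebie, so (5,4) = 2.
Cage i is a single given cell; hence (5,5) = 1.
Column 4 already has 3, so (1,4) = 4.
Column 5 now contains 4, leaving (1,5) = 3.
Cage h needs two cells with sum 6, which forces (2,2) = 5.
The two cells of cage h must have sum 6, so (2,3) = 1.
Cage c has product 24, so (3,1) = 3.
Cage c has product 24, so (3,2) = 4.
Column 3 now contains 4, so (3,3) = 2.
The 4 cells of cage b must have product 50; hence (3,4) = 1.
Cage b needs product 50, which forces (3,5) = 5.
The two cells of cage j must have sum 9, leaving (4,1) = 4.
2 is placed in column 4, which forces (4,4) = 5.
Cage b has product 50, so (4,5) = 2.
4 is placed in row 5, which forces (5,1) = 5.
Cage d's pair has sum 3, leaving (1,1) = 1.
Column 2 already has 5, which forces (1,2) = 2.
2 is placed in column 3, which forces (1,3) = 5.
Row 2 now contains 1; hence (2,1) = 2.
The full grid is 1 2 5 4 3 / 2 5 1 3 4 / 3 4 2 1 5 / 4 1 3 5 2 / 5 3 4 2 1.

2 5 1 3 4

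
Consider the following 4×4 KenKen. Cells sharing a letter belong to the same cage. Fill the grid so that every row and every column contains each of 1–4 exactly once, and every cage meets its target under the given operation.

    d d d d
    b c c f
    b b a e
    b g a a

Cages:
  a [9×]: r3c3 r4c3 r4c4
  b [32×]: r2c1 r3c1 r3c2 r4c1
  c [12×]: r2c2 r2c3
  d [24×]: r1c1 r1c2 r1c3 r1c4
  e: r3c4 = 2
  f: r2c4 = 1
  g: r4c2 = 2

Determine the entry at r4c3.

Cage f is given, so r2c4 = 1.
The 4 cells of cage b must have product 32, which forces r3c2 = 4.
Cage a needs product 9, leaving r3c3 = 3.
Cage e is given, which forces r3c4 = 2.
G is a freebie; hence r4c2 = 2.
Cage a has product 9, so r4c3 = 1.
The 3 cells of cage a must have product 9, which forces r4c4 = 3.
Cage d has product 24, which forces r1c3 = 2.
Column 4 already has 3, leaving r1c4 = 4.
Cage b needs product 32, so r2c1 = 2.
Column 2 now contains 4, leaving r2c2 = 3.
Column 3 now contains 3; hence r2c3 = 4.
Row 3 already has 2, so r3c1 = 1.
Row 4 now contains 1, so r4c1 = 4.
Column 1 already has 1, leaving r1c1 = 3.
3 is placed in column 2, so r1c2 = 1.
The full grid is 3 1 2 4 / 2 3 4 1 / 1 4 3 2 / 4 2 1 3.

1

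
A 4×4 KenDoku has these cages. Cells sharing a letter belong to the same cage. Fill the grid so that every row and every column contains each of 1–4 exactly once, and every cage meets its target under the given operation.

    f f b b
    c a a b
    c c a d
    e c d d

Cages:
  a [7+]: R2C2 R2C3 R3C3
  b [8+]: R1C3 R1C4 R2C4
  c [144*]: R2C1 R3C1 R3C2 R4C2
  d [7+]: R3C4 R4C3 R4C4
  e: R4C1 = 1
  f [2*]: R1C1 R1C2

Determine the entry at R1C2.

Cage e is a single given cell, leaving R4C1 = 1.
Column 1 now contains 1; hence R1C1 = 2.
Cage f's pair has product 2, which forces R1C2 = 1.
Cage b has sum 8, leaving R2C4 = 1.
Column 4 now contains 1, which forces R3C4 = 2.
Cage a has sum 7; hence R3C3 = 1.
The 3 cells of cage d must have sum 7, so R4C3 = 2.
The 3 cells of cage d must have sum 7, which forces R4C4 = 3.
Cage b has sum 8, leaving R1C3 = 3.
Column 4 already has 3; hence R1C4 = 4.
Cage c has product 144, so R2C1 = 3.
The 3 cells of cage a must have sum 7; hence R2C2 = 2.
Column 3 already has 2; hence R2C3 = 4.
The 4 cells of cage c must have product 144; hence R3C1 = 4.
Cage c has product 144, leaving R3C2 = 3.
Row 4 already has 3, so R4C2 = 4.
The full grid is 2 1 3 4 / 3 2 4 1 / 4 3 1 2 / 1 4 2 3.

1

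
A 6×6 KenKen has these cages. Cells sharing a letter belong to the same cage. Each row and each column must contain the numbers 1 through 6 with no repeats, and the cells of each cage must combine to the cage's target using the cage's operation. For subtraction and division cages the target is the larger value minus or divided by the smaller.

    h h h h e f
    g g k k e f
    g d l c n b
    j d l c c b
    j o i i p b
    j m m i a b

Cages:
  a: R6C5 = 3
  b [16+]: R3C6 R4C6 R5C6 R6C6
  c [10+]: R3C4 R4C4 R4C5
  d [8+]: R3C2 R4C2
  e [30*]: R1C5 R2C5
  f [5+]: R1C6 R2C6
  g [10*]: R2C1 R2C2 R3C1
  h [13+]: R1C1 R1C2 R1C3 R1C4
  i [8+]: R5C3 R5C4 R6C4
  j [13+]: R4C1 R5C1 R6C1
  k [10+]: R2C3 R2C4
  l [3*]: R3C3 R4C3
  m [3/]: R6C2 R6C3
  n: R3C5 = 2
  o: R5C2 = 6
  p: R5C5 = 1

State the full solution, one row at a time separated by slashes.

1 4 5 3 6 2 / 2 1 4 6 5 3 / 5 3 1 4 2 6 / 6 5 3 2 4 1 / 3 6 2 5 1 4 / 4 2 6 1 3 5

Cage n is given, so R3C5 = 2.
O is a freebie, which forces R5C2 = 6.
P is a freebie; hence R5C5 = 1.
Cage a is given; hence R6C5 = 3.
The two cells of cage m must have quotient 3, leaving R6C2 = 2.
The two cells of cage m must have quotient 3, which forces R6C3 = 6.
2 is placed in row 6, leaving R6C4 = 1.
Cage g needs product 10, so R2C1 = 2.
Column 3 already has 6; hence R2C3 = 4.
The two cells of cage k must have sum 10, so R2C4 = 6.
6 is placed in row 2; hence R2C5 = 5.
The 3 cells of cage j must have sum 13, leaving R4C1 = 6.
The 3 cells of cage c must have sum 10, so R4C4 = 2.
Column 5 now contains 5, leaving R4C5 = 4.
Column 1 already has 2, leaving R5C1 = 3.
Column 5 now contains 5; hence R1C5 = 6.
Row 2 already has 5, which forces R2C2 = 1.
Row 2 already has 1, leaving R2C6 = 3.
The 3 cells of cage g must have product 10; hence R3C1 = 5.
Row 3 now contains 5; hence R3C2 = 3.
Row 3 now contains 3; hence R3C3 = 1.
Cage c needs sum 10, leaving R3C4 = 4.
Cage b needs sum 16, leaving R3C6 = 6.
Column 2 already has 3; hence R4C2 = 5.
1 is placed in column 3, which forces R4C3 = 3.
3 is placed in column 6, so R4C6 = 1.
The 3 cells of cage i must have sum 8, so R5C3 = 2.
Cage i needs sum 8, which forces R5C4 = 5.
Row 5 already has 5, leaving R5C6 = 4.
Cage j has sum 13, so R6C1 = 4.
Column 6 now contains 4; hence R6C6 = 5.
Column 1 now contains 4, which forces R1C1 = 1.
5 is placed in column 2, leaving R1C2 = 4.
3 is placed in column 3; hence R1C3 = 5.
5 is placed in column 4; hence R1C4 = 3.
Column 6 now contains 4, which forces R1C6 = 2.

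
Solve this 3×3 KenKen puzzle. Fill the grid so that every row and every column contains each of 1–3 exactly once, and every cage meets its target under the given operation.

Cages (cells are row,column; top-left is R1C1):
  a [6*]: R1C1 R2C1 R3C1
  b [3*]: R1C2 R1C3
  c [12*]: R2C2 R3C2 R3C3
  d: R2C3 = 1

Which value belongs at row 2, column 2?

2

The 3 cells of cage c must have product 12, leaving R2C2 = 2.
D is a freebie, so R2C3 = 1.
Cage c needs product 12, which forces R3C2 = 3.
Cage c has product 12, which forces R3C3 = 2.
The 3 cells of cage a must have product 6, leaving R1C1 = 2.
Column 2 already has 3, so R1C2 = 1.
Column 3 now contains 1, which forces R1C3 = 3.
Row 2 already has 1, which forces R2C1 = 3.
2 is placed in row 3, so R3C1 = 1.
The full grid is 2 1 3 / 3 2 1 / 1 3 2.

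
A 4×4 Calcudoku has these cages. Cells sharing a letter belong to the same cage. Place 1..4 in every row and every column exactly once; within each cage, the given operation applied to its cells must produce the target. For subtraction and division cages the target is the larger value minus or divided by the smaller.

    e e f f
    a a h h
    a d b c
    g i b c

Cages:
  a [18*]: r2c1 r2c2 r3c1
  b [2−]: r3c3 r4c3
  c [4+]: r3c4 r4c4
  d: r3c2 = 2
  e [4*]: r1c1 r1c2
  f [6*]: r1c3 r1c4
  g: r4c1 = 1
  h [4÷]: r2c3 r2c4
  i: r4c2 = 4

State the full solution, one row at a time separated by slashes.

Cage a has product 18, which forces r2c1 = 2.
Cage a has product 18, which forces r2c2 = 3.
Cage a has product 18; hence r3c1 = 3.
Cage d is a single given cell, so r3c2 = 2.
3 is placed in row 3, so r3c4 = 1.
G is a freebie, leaving r4c1 = 1.
I is a freebie, so r4c2 = 4.
Column 4 now contains 1, which forces r4c4 = 3.
Column 1 now contains 1, so r1c1 = 4.
Column 2 already has 4, which forces r1c2 = 1.
Cage f's pair has product 6, leaving r1c3 = 3.
3 is placed in column 4, which forces r1c4 = 2.
Cage h needs two cells with quotient 4, leaving r2c3 = 1.
Column 4 now contains 1, which forces r2c4 = 4.
1 is placed in row 3, which forces r3c3 = 4.
3 is placed in row 4, which forces r4c3 = 2.

4 1 3 2 / 2 3 1 4 / 3 2 4 1 / 1 4 2 3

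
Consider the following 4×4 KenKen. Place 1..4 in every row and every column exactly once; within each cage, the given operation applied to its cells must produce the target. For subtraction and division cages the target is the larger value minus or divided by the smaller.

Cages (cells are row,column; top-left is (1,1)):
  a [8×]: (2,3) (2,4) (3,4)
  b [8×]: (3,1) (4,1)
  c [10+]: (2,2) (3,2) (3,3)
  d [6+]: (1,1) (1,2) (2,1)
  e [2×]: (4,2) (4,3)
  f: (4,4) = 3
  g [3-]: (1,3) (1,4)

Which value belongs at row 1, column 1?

3

Cage f is a single given cell; hence (4,4) = 3.
In row 3, 1 can only go at (3,4), so (3,4) = 1.
Cage g's pair has difference 3, so (1,3) = 1.
Column 4 now contains 1, which forces (1,4) = 4.
Column 4 now contains 4, leaving (2,4) = 2.
Column 3 already has 1, leaving (4,3) = 2.
Cage d has sum 6; hence (2,1) = 1.
Row 2 now contains 2; hence (2,3) = 4.
Cage b's pair has product 8; hence (3,1) = 2.
Row 3 already has 2, which forces (3,2) = 4.
Column 3 already has 4, which forces (3,3) = 3.
Row 4 now contains 2, which forces (4,1) = 4.
Row 4 now contains 2, so (4,2) = 1.
Column 1 already has 2; hence (1,1) = 3.
Cage d needs sum 6, which forces (1,2) = 2.
4 is placed in row 2, which forces (2,2) = 3.
Completed grid: 3 2 1 4 / 1 3 4 2 / 2 4 3 1 / 4 1 2 3.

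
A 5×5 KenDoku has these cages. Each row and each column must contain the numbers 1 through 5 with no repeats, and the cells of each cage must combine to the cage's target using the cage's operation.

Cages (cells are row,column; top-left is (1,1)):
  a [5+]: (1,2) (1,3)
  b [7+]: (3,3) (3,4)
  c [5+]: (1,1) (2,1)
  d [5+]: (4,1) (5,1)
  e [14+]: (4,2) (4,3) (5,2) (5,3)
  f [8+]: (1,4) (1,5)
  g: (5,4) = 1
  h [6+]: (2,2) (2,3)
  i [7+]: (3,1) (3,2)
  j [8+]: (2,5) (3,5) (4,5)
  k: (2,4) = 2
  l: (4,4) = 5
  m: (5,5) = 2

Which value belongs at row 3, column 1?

5

Cage k is given, so (2,4) = 2.
Cage l is given, so (4,4) = 5.
Cage g is given; hence (5,4) = 1.
Cage m is a single given cell, which forces (5,5) = 2.
Column 4 already has 5, leaving (1,4) = 3.
The two cells of cage f must have sum 8, which forces (1,5) = 5.
3 is placed in column 4; hence (3,4) = 4.
Row 3 already has 4, so (3,3) = 3.
3 is placed in row 3; hence (3,5) = 1.
The only place for 2 in row 1 is (1,1).
The two cells of cage c must have sum 5; hence (2,1) = 3.
3 is placed in row 2, so (2,5) = 4.
Column 1 already has 2, which forces (3,1) = 5.
Cage i needs two cells with sum 7, which forces (3,2) = 2.
Column 1 already has 2, leaving (4,1) = 1.
Column 5 now contains 4, which forces (4,5) = 3.
The two cells of cage d must have sum 5, which forces (5,1) = 4.
Row 5 already has 4, so (5,3) = 5.
Cage h's pair has sum 6, leaving (2,2) = 5.
5 is placed in column 3, leaving (2,3) = 1.
Row 4 now contains 3; hence (4,2) = 4.
The 4 cells of cage e must have sum 14, which forces (4,3) = 2.
5 is placed in row 5, so (5,2) = 3.
Column 2 now contains 4, which forces (1,2) = 1.
Column 3 now contains 1, which forces (1,3) = 4.
The full grid is 2 1 4 3 5 / 3 5 1 2 4 / 5 2 3 4 1 / 1 4 2 5 3 / 4 3 5 1 2.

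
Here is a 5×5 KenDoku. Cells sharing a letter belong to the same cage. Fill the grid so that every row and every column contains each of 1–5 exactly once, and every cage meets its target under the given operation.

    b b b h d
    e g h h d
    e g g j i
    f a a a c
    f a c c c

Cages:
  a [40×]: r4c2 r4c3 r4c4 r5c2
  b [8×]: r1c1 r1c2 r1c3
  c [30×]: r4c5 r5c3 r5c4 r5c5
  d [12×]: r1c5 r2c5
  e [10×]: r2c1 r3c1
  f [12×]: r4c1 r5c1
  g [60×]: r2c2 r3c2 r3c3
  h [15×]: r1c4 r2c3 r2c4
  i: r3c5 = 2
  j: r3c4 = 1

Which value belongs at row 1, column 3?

2

Cage j is a single given cell, leaving r3c4 = 1.
Cage i is a single given cell, which forces r3c5 = 2.
The two cells of cage e must have product 10, so r2c1 = 2.
Cage h needs product 15, which forces r2c3 = 1.
Row 3 already has 2, which forces r3c1 = 5.
Cage g has product 60, so r2c2 = 5.
5 is placed in row 2; hence r2c4 = 3.
Row 2 already has 3; hence r2c5 = 4.
3 is placed in column 4, so r1c4 = 5.
Column 5 already has 4, leaving r1c5 = 3.
Column 4 already has 5, which forces r5c4 = 2.
Cage a has product 40, leaving r4c2 = 2.
Cage a needs product 40, which forces r4c3 = 5.
Column 4 already has 2, leaving r4c4 = 4.
Row 4 already has 5, leaving r4c5 = 1.
Cage a has product 40; hence r5c2 = 1.
Cage c has product 30, leaving r5c3 = 3.
1 is placed in column 5; hence r5c5 = 5.
Cage b needs product 8, leaving r1c1 = 1.
Column 2 now contains 1; hence r1c2 = 4.
Cage b has product 8; hence r1c3 = 2.
Cage g needs product 60; hence r3c2 = 3.
3 is placed in column 3, which forces r3c3 = 4.
Row 4 now contains 4, so r4c1 = 3.
Row 5 already has 3; hence r5c1 = 4.
Filled in: 1 4 2 5 3 / 2 5 1 3 4 / 5 3 4 1 2 / 3 2 5 4 1 / 4 1 3 2 5.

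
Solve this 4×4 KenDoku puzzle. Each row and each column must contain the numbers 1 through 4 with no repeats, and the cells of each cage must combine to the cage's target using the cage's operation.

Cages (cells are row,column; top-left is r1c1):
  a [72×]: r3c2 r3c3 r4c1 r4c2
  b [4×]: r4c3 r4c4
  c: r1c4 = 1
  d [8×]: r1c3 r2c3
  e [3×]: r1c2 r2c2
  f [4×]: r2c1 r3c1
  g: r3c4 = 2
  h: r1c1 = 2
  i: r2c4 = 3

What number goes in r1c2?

Cage h is a single given cell, leaving r1c1 = 2.
Row 1 already has 2, leaving r1c3 = 4.
Cage c is a single given cell, so r1c4 = 1.
Column 3 now contains 4, leaving r2c3 = 2.
Cage i is a single given cell, which forces r2c4 = 3.
2 is placed in column 3, so r3c3 = 3.
G is a freebie, so r3c4 = 2.
Column 3 now contains 4, leaving r4c3 = 1.
Column 4 already has 1, which forces r4c4 = 4.
Row 1 now contains 1, leaving r1c2 = 3.
Row 2 already has 3, leaving r2c2 = 1.
Row 3 already has 2, which forces r3c2 = 4.
Row 4 already has 4; hence r4c1 = 3.
Cage a needs product 72, which forces r4c2 = 2.
Row 2 now contains 1, which forces r2c1 = 4.
Row 3 now contains 4, which forces r3c1 = 1.
Completed grid: 2 3 4 1 / 4 1 2 3 / 1 4 3 2 / 3 2 1 4.

3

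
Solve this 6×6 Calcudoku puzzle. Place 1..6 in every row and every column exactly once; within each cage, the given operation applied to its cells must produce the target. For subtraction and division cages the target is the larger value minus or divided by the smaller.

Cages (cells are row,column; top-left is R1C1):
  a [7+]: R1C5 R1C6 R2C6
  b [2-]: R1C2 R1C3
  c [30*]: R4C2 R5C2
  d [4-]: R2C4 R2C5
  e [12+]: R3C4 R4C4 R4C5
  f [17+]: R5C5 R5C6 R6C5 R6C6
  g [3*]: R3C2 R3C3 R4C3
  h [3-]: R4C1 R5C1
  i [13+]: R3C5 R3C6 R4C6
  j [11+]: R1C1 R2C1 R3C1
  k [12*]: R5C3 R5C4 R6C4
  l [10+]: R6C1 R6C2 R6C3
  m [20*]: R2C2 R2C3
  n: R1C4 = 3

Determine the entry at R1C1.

Cage n is a single given cell, so R1C4 = 3.
Cage g has product 3, so R3C2 = 1.
Cage g has product 3, so R3C3 = 3.
Cage g has product 3, so R4C3 = 1.
Row 2 needs a 3, and only R2C1 is open for it.
Row 1 needs a 5, and only R1C6 is open for it.
The 3 cells of cage a must have sum 7; hence R1C5 = 1.
Cage a needs sum 7; hence R2C6 = 1.
The only place for 4 in column 1 is R4C1.
Cage h's pair has difference 3, which forces R5C1 = 1.
The 3 cells of cage l must have sum 10, so R6C2 = 3.
The 3 cells of cage k must have product 12, which forces R6C4 = 1.
In column 1, 5 can only go at R6C1, so R6C1 = 5.
Row 6 now contains 5; hence R6C3 = 2.
Column 3 now contains 2, leaving R5C3 = 6.
Cage k has product 12, leaving R5C4 = 2.
Column 3 now contains 6, so R1C3 = 4.
4 is placed in column 3; hence R2C3 = 5.
2 is placed in column 4, which forces R2C4 = 6.
The two cells of cage d must have difference 4; hence R2C5 = 2.
Cage e has sum 12, so R3C4 = 4.
The two cells of cage c must have product 30, which forces R4C2 = 6.
Column 4 already has 6, which forces R4C4 = 5.
Column 5 now contains 2, so R4C5 = 3.
Row 4 now contains 3, which forces R4C6 = 2.
Row 5 now contains 6, so R5C2 = 5.
Column 5 now contains 3, so R5C5 = 4.
Row 5 already has 4, which forces R5C6 = 3.
4 is placed in column 5, leaving R6C5 = 6.
Row 6 now contains 6, leaving R6C6 = 4.
6 is placed in column 2; hence R1C2 = 2.
Row 2 now contains 5; hence R2C2 = 4.
Column 5 already has 6, which forces R3C5 = 5.
2 is placed in column 6; hence R3C6 = 6.
Row 1 now contains 2, which forces R1C1 = 6.
Row 3 now contains 6; hence R3C1 = 2.
The full grid is 6 2 4 3 1 5 / 3 4 5 6 2 1 / 2 1 3 4 5 6 / 4 6 1 5 3 2 / 1 5 6 2 4 3 / 5 3 2 1 6 4.

6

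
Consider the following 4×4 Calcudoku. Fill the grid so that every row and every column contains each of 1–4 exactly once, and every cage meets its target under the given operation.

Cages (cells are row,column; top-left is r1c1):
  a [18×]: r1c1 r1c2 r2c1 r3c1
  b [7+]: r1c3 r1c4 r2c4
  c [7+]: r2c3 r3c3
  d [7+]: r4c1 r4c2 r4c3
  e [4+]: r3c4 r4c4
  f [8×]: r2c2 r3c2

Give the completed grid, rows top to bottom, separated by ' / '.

2 3 1 4 / 1 4 3 2 / 3 2 4 1 / 4 1 2 3

Cage a needs product 18, so r1c2 = 3.
Row 4 needs a 3, and only r4c4 is open for it.
3 is placed in column 4, which forces r3c4 = 1.
Cage b has sum 7, leaving r1c3 = 1.
Row 1 now contains 1, leaving r1c1 = 2.
2 is placed in row 1, which forces r1c4 = 4.
Cage a has product 18, leaving r2c1 = 1.
Column 4 already has 4, which forces r2c4 = 2.
Cage a needs product 18, leaving r3c1 = 3.
3 is placed in row 3, which forces r3c3 = 4.
Column 1 now contains 1; hence r4c1 = 4.
Column 3 now contains 4, so r4c3 = 2.
Row 2 already has 2, so r2c2 = 4.
Column 3 now contains 4, which forces r2c3 = 3.
4 is placed in row 3, leaving r3c2 = 2.
2 is placed in row 4, which forces r4c2 = 1.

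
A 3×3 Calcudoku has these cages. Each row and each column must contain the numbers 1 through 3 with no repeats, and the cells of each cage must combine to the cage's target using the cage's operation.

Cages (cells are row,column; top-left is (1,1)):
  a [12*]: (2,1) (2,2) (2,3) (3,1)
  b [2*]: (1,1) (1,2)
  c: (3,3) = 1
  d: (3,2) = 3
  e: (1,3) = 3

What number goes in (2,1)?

Cage e is a single given cell, leaving (1,3) = 3.
Cage a has product 12, so (3,1) = 2.
Cage d is a single given cell, so (3,2) = 3.
Cage c is given, which forces (3,3) = 1.
2 is placed in column 1, leaving (1,1) = 1.
The two cells of cage b must have product 2, so (1,2) = 2.
Cage a has product 12, leaving (2,1) = 3.
Cage a needs product 12, leaving (2,2) = 1.
Column 3 now contains 1, so (2,3) = 2.
The full grid is 1 2 3 / 3 1 2 / 2 3 1.

3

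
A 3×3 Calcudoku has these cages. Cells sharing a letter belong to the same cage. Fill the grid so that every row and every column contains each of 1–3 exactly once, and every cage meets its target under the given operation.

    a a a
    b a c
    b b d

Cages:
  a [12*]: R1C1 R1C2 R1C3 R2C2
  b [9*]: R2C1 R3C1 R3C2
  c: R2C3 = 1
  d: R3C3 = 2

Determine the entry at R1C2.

Cage b needs product 9; hence R2C1 = 3.
Cage a has product 12; hence R2C2 = 2.
Cage c is a single given cell, which forces R2C3 = 1.
Cage b has product 9; hence R3C1 = 1.
The 3 cells of cage b must have product 9, which forces R3C2 = 3.
Cage d is a single given cell, so R3C3 = 2.
1 is placed in column 1; hence R1C1 = 2.
Column 2 already has 3, which forces R1C2 = 1.
Column 3 now contains 2, leaving R1C3 = 3.
Completed grid: 2 1 3 / 3 2 1 / 1 3 2.

1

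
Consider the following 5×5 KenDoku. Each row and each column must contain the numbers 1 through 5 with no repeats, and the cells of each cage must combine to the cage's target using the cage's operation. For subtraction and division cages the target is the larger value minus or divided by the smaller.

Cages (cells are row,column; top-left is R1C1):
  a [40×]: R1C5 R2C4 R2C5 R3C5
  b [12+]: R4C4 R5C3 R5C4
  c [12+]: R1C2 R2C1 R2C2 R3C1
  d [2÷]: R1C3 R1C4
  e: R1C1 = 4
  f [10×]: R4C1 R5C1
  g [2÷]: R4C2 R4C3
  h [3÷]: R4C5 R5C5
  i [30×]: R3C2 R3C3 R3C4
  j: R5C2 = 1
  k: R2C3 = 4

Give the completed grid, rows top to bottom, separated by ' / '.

4 3 1 2 5 / 3 5 4 1 2 / 1 2 3 5 4 / 5 4 2 3 1 / 2 1 5 4 3

Cage e is a single given cell, which forces R1C1 = 4.
K is a freebie, leaving R2C3 = 4.
Cage j is a single given cell, so R5C2 = 1.
1 is placed in row 5, so R5C5 = 3.
The 4 cells of cage a must have product 40, which forces R3C5 = 4.
Column 5 already has 3, so R4C5 = 1.
Row 5 already has 3, so R5C3 = 5.
Cage a needs product 40, which forces R2C4 = 1.
Cage f's pair has product 10; hence R4C1 = 5.
Cage g's pair has quotient 2, leaving R4C2 = 4.
1 is placed in row 4; hence R4C3 = 2.
Row 4 now contains 5, leaving R4C4 = 3.
Row 5 now contains 5, so R5C1 = 2.
Row 5 already has 2, which forces R5C4 = 4.
Cage c has sum 12; hence R1C2 = 3.
2 is placed in column 3, which forces R1C3 = 1.
Column 4 already has 1, which forces R1C4 = 2.
Row 1 now contains 2, so R1C5 = 5.
2 is placed in column 1; hence R2C1 = 3.
The 4 cells of cage c must have sum 12, which forces R2C2 = 5.
Column 5 now contains 5, leaving R2C5 = 2.
Cage c has sum 12, so R3C1 = 1.
Column 2 now contains 5; hence R3C2 = 2.
2 is placed in column 3, leaving R3C3 = 3.
Column 4 already has 2, so R3C4 = 5.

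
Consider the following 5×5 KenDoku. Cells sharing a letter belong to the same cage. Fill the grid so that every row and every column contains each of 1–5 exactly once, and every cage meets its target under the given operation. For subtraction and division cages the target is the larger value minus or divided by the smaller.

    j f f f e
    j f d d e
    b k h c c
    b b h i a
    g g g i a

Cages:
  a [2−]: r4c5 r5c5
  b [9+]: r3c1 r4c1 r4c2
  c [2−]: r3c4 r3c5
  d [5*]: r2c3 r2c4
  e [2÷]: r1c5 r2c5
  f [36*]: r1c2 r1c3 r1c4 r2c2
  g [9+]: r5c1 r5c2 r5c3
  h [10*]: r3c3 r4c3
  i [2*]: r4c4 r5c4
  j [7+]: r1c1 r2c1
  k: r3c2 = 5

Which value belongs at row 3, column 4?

The 4 cells of cage f must have product 36; hence r2c2 = 3.
Cage k is a single given cell; hence r3c2 = 5.
Row 3 already has 5, which forces r3c3 = 2.
2 is placed in column 3; hence r4c3 = 5.
5 is placed in column 3, which forces r2c3 = 1.
Cage d's pair has product 5, so r2c4 = 5.
In row 1, 2 can only go at r1c5, so r1c5 = 2.
2 is placed in column 5, so r2c5 = 4.
Cage j's pair has sum 7, so r1c1 = 5.
Row 2 now contains 4, leaving r2c1 = 2.
Cage g has sum 9, leaving r5c2 = 2.
2 is placed in row 5, leaving r5c4 = 1.
Cage f has product 36, which forces r1c2 = 1.
Cage b has sum 9, which forces r3c1 = 4.
Column 4 already has 1, leaving r3c4 = 3.
The two cells of cage c must have difference 2, leaving r3c5 = 1.
The 3 cells of cage b must have sum 9, which forces r4c1 = 1.
Column 2 already has 2; hence r4c2 = 4.
Column 4 already has 1, which forces r4c4 = 2.
1 is placed in column 5; hence r4c5 = 3.
4 is placed in column 1, which forces r5c1 = 3.
3 is placed in row 5; hence r5c3 = 4.
Column 5 now contains 3; hence r5c5 = 5.
Column 3 already has 4, which forces r1c3 = 3.
Column 4 now contains 3, leaving r1c4 = 4.
The full grid is 5 1 3 4 2 / 2 3 1 5 4 / 4 5 2 3 1 / 1 4 5 2 3 / 3 2 4 1 5.

3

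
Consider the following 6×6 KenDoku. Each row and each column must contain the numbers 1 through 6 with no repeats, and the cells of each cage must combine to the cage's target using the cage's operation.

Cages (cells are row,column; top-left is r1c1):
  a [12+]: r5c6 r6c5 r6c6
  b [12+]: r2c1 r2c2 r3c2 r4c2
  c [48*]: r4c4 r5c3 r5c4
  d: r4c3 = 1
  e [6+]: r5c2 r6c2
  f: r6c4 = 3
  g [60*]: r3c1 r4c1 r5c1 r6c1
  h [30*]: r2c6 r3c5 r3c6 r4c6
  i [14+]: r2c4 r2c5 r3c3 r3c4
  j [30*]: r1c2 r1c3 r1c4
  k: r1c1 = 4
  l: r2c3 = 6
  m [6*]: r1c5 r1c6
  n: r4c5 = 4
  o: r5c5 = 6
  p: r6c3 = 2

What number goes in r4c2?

3

K is a freebie, so r1c1 = 4.
Cage l is a single given cell, so r2c3 = 6.
Cage d is given; hence r4c3 = 1.
N is a freebie, leaving r4c5 = 4.
Cage o is a single given cell, leaving r5c5 = 6.
Cage p is a single given cell, leaving r6c3 = 2.
Cage f is a single given cell, which forces r6c4 = 3.
Cage c needs product 48, which forces r4c4 = 6.
Column 3 already has 2, leaving r5c3 = 4.
Cage c has product 48, leaving r5c4 = 2.
The only place for 3 in row 5 is r5c6.
The 3 cells of cage a must have sum 12; hence r6c5 = 5.
The 3 cells of cage a must have sum 12, which forces r6c6 = 4.
Cage e's pair has sum 6, leaving r5c2 = 5.
5 is placed in row 6, which forces r6c2 = 1.
5 is placed in row 5, leaving r5c1 = 1.
1 is placed in row 6, leaving r6c1 = 6.
1 is placed in column 1, so r2c1 = 3.
Row 2 now contains 3, so r2c5 = 2.
Row 2 already has 2; hence r2c2 = 4.
Row 2 already has 4, which forces r2c4 = 5.
Row 2 already has 5, which forces r2c6 = 1.
The 4 cells of cage i must have sum 14, so r3c3 = 3.
Column 4 already has 5, so r3c4 = 4.
Row 3 already has 3, which forces r3c5 = 1.
The 3 cells of cage j must have product 30; hence r1c2 = 6.
Column 3 already has 3, so r1c3 = 5.
Column 4 already has 5, leaving r1c4 = 1.
Column 5 now contains 1, so r1c5 = 3.
Cage m's pair has product 6, so r1c6 = 2.
Row 3 already has 3, so r3c2 = 2.
Cage h needs product 30, which forces r3c6 = 6.
Cage b needs sum 12, which forces r4c2 = 3.
The 4 cells of cage h must have product 30, which forces r4c6 = 5.
Row 3 now contains 2; hence r3c1 = 5.
Row 4 now contains 5, which forces r4c1 = 2.
Filled in: 4 6 5 1 3 2 / 3 4 6 5 2 1 / 5 2 3 4 1 6 / 2 3 1 6 4 5 / 1 5 4 2 6 3 / 6 1 2 3 5 4.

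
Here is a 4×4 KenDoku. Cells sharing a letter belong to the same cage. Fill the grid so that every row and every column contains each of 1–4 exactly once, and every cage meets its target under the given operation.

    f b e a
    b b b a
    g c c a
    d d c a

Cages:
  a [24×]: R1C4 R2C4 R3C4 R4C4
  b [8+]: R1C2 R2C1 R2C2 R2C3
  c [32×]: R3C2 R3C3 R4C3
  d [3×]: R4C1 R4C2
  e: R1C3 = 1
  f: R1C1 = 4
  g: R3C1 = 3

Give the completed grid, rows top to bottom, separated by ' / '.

4 2 1 3 / 2 1 3 4 / 3 4 2 1 / 1 3 4 2

Cage f is given, leaving R1C1 = 4.
Cage e is given, leaving R1C3 = 1.
Cage g is a single given cell; hence R3C1 = 3.
The 3 cells of cage c must have product 32, so R3C2 = 4.
Cage c needs product 32, which forces R3C3 = 2.
Row 3 already has 2; hence R3C4 = 1.
3 is placed in column 1, which forces R4C1 = 1.
Row 4 now contains 1; hence R4C2 = 3.
The 3 cells of cage c must have product 32; hence R4C3 = 4.
4 is placed in row 4, leaving R4C4 = 2.
Row 1 now contains 1, so R1C2 = 2.
Column 4 now contains 2, which forces R1C4 = 3.
Column 1 now contains 1; hence R2C1 = 2.
The 4 cells of cage b must have sum 8, leaving R2C2 = 1.
4 is placed in column 3, leaving R2C3 = 3.
The 4 cells of cage a must have product 24; hence R2C4 = 4.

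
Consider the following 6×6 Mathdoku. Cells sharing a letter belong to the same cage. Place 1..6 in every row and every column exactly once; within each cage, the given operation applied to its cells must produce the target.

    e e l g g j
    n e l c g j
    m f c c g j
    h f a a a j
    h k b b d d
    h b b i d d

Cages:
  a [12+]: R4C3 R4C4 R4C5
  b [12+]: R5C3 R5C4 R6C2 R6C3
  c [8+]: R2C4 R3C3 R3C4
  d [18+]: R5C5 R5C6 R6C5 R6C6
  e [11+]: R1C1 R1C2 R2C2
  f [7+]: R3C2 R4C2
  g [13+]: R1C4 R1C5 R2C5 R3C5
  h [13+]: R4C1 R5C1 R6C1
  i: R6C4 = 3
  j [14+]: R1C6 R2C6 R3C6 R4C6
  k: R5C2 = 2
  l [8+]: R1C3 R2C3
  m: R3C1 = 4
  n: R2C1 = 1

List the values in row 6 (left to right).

2 4 1 3 5 6

Cage n is a single given cell, so R2C1 = 1.
Cage m is a single given cell, leaving R3C1 = 4.
K is a freebie; hence R5C2 = 2.
Cage i is a single given cell; hence R6C4 = 3.
Column 1 needs a 3, and only R1C1 is open for it.
Cage e has sum 11, which forces R1C2 = 5.
The 3 cells of cage e must have sum 11, so R2C2 = 3.
In column 2, 4 can only go at R6C2, so R6C2 = 4.
The only place for 4 in column 3 is R4C3.
Cage b needs sum 12, which forces R5C3 = 3.
The 4 cells of cage b must have sum 12, which forces R5C4 = 4.
R1C3 and R2C3 in column 3 are {2, 6}; hence R6C3 = 1.
The 3 cells of cage c must have sum 8; hence R2C4 = 2.
Column 3 now contains 1, leaving R3C3 = 5.
Cage c has sum 8; hence R3C4 = 1.
The two cells of cage l must have sum 8, which forces R1C3 = 2.
1 is placed in column 4, leaving R1C4 = 6.
Cage g has sum 13; hence R1C5 = 1.
Row 1 now contains 1, so R1C6 = 4.
2 is placed in row 2, so R2C3 = 6.
Cage g has sum 13; hence R2C5 = 4.
Row 2 already has 6; hence R2C6 = 5.
Row 3 now contains 1, so R3C2 = 6.
The 4 cells of cage g must have sum 13, so R3C5 = 2.
Row 3 already has 2, leaving R3C6 = 3.
Cage f needs two cells with sum 7, which forces R4C2 = 1.
Column 4 now contains 6; hence R4C4 = 5.
Column 5 now contains 2, leaving R4C5 = 3.
Cage j has sum 14; hence R4C6 = 2.
The 4 cells of cage d must have sum 18, so R5C5 = 6.
Cage d needs sum 18; hence R5C6 = 1.
Cage d needs sum 18, leaving R6C5 = 5.
Cage d needs sum 18; hence R6C6 = 6.
Row 4 already has 2, so R4C1 = 6.
6 is placed in row 5; hence R5C1 = 5.
6 is placed in row 6, leaving R6C1 = 2.
The full grid is 3 5 2 6 1 4 / 1 3 6 2 4 5 / 4 6 5 1 2 3 / 6 1 4 5 3 2 / 5 2 3 4 6 1 / 2 4 1 3 5 6.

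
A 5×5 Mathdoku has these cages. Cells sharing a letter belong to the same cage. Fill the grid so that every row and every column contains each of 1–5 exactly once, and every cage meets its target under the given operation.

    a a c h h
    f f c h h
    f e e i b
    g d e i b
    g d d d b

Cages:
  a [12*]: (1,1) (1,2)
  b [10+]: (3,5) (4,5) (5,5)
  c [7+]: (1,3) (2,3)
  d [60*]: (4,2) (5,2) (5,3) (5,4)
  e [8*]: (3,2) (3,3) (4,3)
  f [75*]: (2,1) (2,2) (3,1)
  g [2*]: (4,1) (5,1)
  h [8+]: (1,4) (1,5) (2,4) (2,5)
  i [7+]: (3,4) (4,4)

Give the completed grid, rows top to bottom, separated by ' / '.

4 3 5 2 1 / 3 5 2 1 4 / 5 2 1 4 3 / 2 1 4 3 5 / 1 4 3 5 2

Cage f needs product 75; hence (2,1) = 3.
The 3 cells of cage f must have product 75; hence (2,2) = 5.
Cage f has product 75, so (3,1) = 5.
Column 1 already has 3, so (1,1) = 4.
Cage a's pair has product 12, so (1,2) = 3.
3 is placed in row 1, so (1,3) = 5.
The two cells of cage c must have sum 7, so (2,3) = 2.
The 4 cells of cage d must have product 60, leaving (5,3) = 3.
Cage d has product 60, which forces (5,4) = 5.
The 3 cells of cage e must have product 8, so (3,2) = 2.
Cage b has sum 10; hence (4,5) = 5.
In row 4, 2 can only go at (4,1), so (4,1) = 2.
Column 1 now contains 2; hence (5,1) = 1.
Row 5 already has 1, leaving (5,2) = 4.
Row 5 already has 4, leaving (5,5) = 2.
The 4 cells of cage h must have sum 8; hence (1,4) = 2.
Column 5 now contains 2, which forces (1,5) = 1.
Cage h needs sum 8, so (2,4) = 1.
Cage h has sum 8, leaving (2,5) = 4.
Cage b has sum 10, which forces (3,5) = 3.
4 is placed in column 2, which forces (4,2) = 1.
Row 4 now contains 1, leaving (4,3) = 4.
4 is placed in row 4; hence (4,4) = 3.
4 is placed in column 3, which forces (3,3) = 1.
Row 3 already has 3; hence (3,4) = 4.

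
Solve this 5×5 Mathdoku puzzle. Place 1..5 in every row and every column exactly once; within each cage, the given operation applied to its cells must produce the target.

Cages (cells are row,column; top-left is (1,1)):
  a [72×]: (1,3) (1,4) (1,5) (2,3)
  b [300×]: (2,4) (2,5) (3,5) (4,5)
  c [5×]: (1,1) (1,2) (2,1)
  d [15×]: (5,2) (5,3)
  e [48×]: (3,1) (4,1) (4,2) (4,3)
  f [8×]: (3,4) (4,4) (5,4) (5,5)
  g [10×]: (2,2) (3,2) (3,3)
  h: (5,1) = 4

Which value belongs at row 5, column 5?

Cage c has product 5, which forces (1,1) = 5.
The 3 cells of cage c must have product 5, leaving (1,2) = 1.
Cage c needs product 5, which forces (2,1) = 1.
Cage a has product 72, which forces (2,3) = 3.
Cage b needs product 300; hence (2,4) = 5.
Row 2 already has 3, leaving (2,5) = 4.
H is a freebie, so (5,1) = 4.
3 is placed in column 3, which forces (5,3) = 5.
Row 5 now contains 4, leaving (5,4) = 2.
Cage f has product 8, so (5,5) = 1.
5 is placed in row 2, which forces (2,2) = 2.
4 is placed in column 1, leaving (3,1) = 2.
Cage g has product 10; hence (3,2) = 5.
The 3 cells of cage g must have product 10, so (3,3) = 1.
Row 3 now contains 1, leaving (3,4) = 4.
5 is placed in row 3, so (3,5) = 3.
4 is placed in column 1, so (4,1) = 3.
Column 2 now contains 2, leaving (4,2) = 4.
4 is placed in row 4, which forces (4,3) = 2.
4 is placed in column 4, leaving (4,4) = 1.
3 is placed in column 5, so (4,5) = 5.
5 is placed in row 5, which forces (5,2) = 3.
Column 3 already has 2, leaving (1,3) = 4.
4 is placed in column 4, which forces (1,4) = 3.
3 is placed in column 5, which forces (1,5) = 2.
Completed grid: 5 1 4 3 2 / 1 2 3 5 4 / 2 5 1 4 3 / 3 4 2 1 5 / 4 3 5 2 1.

1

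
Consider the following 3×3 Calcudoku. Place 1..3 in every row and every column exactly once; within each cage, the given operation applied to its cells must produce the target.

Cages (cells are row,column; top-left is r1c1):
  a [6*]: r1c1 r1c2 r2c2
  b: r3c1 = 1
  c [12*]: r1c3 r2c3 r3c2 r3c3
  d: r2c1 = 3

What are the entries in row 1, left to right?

Cage d is a single given cell, which forces r2c1 = 3.
B is a freebie, which forces r3c1 = 1.
Cage c has product 12, which forces r3c2 = 2.
Row 3 now contains 1, which forces r3c3 = 3.
Column 1 already has 1, so r1c1 = 2.
The 3 cells of cage a must have product 6, so r1c2 = 3.
2 is placed in row 1, leaving r1c3 = 1.
Column 2 now contains 2; hence r2c2 = 1.
Column 3 now contains 1; hence r2c3 = 2.
Filled in: 2 3 1 / 3 1 2 / 1 2 3.

2 3 1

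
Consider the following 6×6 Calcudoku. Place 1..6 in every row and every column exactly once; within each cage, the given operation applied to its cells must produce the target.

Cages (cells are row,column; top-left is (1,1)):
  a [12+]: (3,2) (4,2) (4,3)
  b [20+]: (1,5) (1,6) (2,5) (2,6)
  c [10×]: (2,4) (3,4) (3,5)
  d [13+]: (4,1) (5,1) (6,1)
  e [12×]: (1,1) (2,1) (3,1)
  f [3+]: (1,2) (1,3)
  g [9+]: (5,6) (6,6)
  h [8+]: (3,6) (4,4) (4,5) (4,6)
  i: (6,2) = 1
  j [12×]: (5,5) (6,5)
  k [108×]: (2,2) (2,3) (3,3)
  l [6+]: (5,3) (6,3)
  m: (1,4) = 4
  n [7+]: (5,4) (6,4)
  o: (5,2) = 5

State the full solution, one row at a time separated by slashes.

3 2 1 4 6 5 / 1 6 3 2 5 4 / 4 3 6 5 1 2 / 6 4 5 3 2 1 / 2 5 4 1 3 6 / 5 1 2 6 4 3

Cage m is a single given cell, which forces (1,4) = 4.
The 3 cells of cage k must have product 108, so (2,2) = 6.
The 3 cells of cage k must have product 108, leaving (2,3) = 3.
Cage k has product 108, so (3,3) = 6.
Cage o is given, so (5,2) = 5.
I is a freebie, so (6,2) = 1.
Column 2 now contains 1, so (1,2) = 2.
Cage f needs two cells with sum 3, leaving (1,3) = 1.
The 3 cells of cage a must have sum 12; hence (4,3) = 5.
In row 1, 3 can only go at (1,1), so (1,1) = 3.
Cage d needs sum 13; hence (6,1) = 5.
Row 6 already has 5, leaving (6,4) = 6.
Row 6 now contains 6, so (6,6) = 3.
The two cells of cage n must have sum 7, leaving (5,4) = 1.
Cage g's pair has sum 9, so (5,6) = 6.
The 4 cells of cage b must have sum 20, so (1,5) = 6.
6 is placed in column 6; hence (1,6) = 5.
The 4 cells of cage b must have sum 20, leaving (2,5) = 5.
The 4 cells of cage b must have sum 20; hence (2,6) = 4.
Cage c has product 10; hence (3,5) = 1.
1 is placed in row 3, so (3,6) = 2.
The 3 cells of cage d must have sum 13; hence (4,1) = 6.
4 is placed in column 6, so (4,6) = 1.
Row 5 now contains 6; hence (5,1) = 2.
2 is placed in row 5, so (5,3) = 4.
Row 5 now contains 6, which forces (5,5) = 3.
Column 3 now contains 4; hence (6,3) = 2.
Cage j's pair has product 12, leaving (6,5) = 4.
Row 2 already has 4, so (2,1) = 1.
5 is placed in row 2, so (2,4) = 2.
1 is placed in row 3, leaving (3,1) = 4.
4 is placed in row 3, which forces (3,2) = 3.
Row 3 already has 2, which forces (3,4) = 5.
Column 2 already has 3, leaving (4,2) = 4.
Cage h has sum 8, which forces (4,4) = 3.
3 is placed in column 5, which forces (4,5) = 2.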